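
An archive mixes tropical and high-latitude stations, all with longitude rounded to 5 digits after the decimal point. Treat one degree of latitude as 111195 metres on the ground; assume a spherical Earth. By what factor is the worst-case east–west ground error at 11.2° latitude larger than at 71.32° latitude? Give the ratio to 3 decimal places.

Rounding to 5 decimal places leaves the longitude within ±5e-06° of the true value.
At 11.2°: 5e-06° × 111195 × cos 11.2° = 5e-06 × 111195 × 0.9810 ≈ 0.54539 m.
At 71.32°: 5e-06° × 111195 × cos 71.32° = 5e-06 × 111195 × 0.3203 ≈ 0.17807 m.
Ratio: 0.54539 / 0.17807 = cos 11.2° / cos 71.32° ≈ 3.0628.

3.063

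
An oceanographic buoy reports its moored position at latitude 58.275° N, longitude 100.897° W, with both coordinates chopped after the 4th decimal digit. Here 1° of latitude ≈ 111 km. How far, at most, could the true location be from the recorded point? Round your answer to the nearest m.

13 m

Truncating at 4 decimal places can drop up to a full unit in the last place, so each coordinate may be off by as much as 0.0001°.
Latitude error → 0.0001 × 111000 = 11.1 m along the meridian.
East–west component at 58.275°: 0.0001° × 111000 × cos 58.275° ≈ 0.0001 × 58368.6 ≈ 5.83686 m.
Combining orthogonally: (11.1² + 5.83686²)^½ ≈ 12.5411 m.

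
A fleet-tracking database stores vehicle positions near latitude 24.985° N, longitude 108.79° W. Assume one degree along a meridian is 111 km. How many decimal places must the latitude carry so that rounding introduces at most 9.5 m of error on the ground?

One degree of latitude covers 111000 m.
With N decimal places the half-ulp bound is 0.5·10⁻ᴺ°, or 0.5·10⁻ᴺ × 111000 m on the ground.
Need 0.5 × 111000 × 10⁻ᴺ ≤ 9.5 → 10⁻ᴺ ≤ 1.712e-04, so N ≥ 3.77.
So 4 decimal places suffice (5.55 m); 3 would allow up to 55.5 m.

4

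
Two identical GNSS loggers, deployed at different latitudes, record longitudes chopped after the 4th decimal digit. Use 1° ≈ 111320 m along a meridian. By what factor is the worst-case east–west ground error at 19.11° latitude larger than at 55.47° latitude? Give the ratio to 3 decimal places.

1.667

Truncating at 4 decimal places can drop up to a full unit in the last place, so the longitude may be off by as much as 0.0001°.
At 19.11°: 0.0001° × 111320 × cos 19.11° = 0.0001 × 111320 × 0.9449 ≈ 10.519 m.
Error at 55.47° = 0.0001° × 111320 × cos 55.47° ≈ 11.132 × 0.5668 = 6.31 m.
Ratio: 10.519 / 6.31 = cos 19.11° / cos 55.47° ≈ 1.6670.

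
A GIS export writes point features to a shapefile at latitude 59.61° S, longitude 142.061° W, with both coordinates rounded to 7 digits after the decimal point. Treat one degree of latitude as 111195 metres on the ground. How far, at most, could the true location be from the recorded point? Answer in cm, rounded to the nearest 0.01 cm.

Rounding to 7 decimal places leaves each coordinate within ±5e-08° of the true value.
N–S: 5e-08° × 111195 m/° = 0.00555975 m.
E–W at 59.61°: 5e-08° × 111195 × cos 59.61° = 5e-08 × 111195 × 0.5059 ≈ 0.00281258 m.
The two errors are perpendicular, so the maximum displacement is √(0.00555975² + 0.00281258²) ≈ 0.00623069 m.
That is 0.00623069 m = 0.62307 cm.

0.62 cm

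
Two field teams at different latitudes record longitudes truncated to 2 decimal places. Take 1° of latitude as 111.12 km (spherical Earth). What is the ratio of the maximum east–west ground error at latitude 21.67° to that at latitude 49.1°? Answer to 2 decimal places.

Truncating at 2 decimal places can drop up to a full unit in the last place, so the longitude may be off by as much as 0.01°.
At 21.67°: 0.01° × 111120 × cos 21.67° = 0.01 × 111120 × 0.9293 ≈ 1032.7 m.
Error at 49.1° = 0.01° × 111120 × cos 49.1° ≈ 1111.2 × 0.6547 = 727.55 m.
The ratio reduces to cos 21.67° / cos 49.1° = 0.9293/0.6547 ≈ 1.4194.

1.42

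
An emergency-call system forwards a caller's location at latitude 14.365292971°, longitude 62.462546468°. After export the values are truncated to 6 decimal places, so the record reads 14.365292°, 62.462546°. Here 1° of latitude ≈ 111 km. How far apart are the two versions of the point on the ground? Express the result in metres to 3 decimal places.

0.119 metres

Δlat = 14.365292971 − 14.365292 = +0.000000971°; Δlon = 62.462546468 − 62.462546 = +0.000000468°.
North–south shift: 0.000000971 × 111000 = 0.107781 m.
E–W at 14.3653°: 0.000000468° × 111000 × cos 14.3653° = 0.000000468 × 111000 × 0.9687 ≈ 0.0503238 m.
Combined displacement = (0.107781² + 0.0503238²)^½ ≈ 0.118951 m.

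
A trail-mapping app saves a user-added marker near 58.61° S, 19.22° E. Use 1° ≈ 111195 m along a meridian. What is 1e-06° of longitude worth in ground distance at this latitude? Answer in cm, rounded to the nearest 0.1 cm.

One degree of longitude here spans 111195 × cos 58.61° = 111195 × 0.5209 ≈ 57917.1 m; 1e-06° of that is 0.0579171 m.
That is 0.0579171 m = 5.7917 cm.

5.8 cm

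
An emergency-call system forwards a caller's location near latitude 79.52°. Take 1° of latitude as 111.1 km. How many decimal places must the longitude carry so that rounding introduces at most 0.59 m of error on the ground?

5 decimal places

At 79.52° one degree of longitude covers 111100 × cos 79.52° ≈ 111100 × 0.1819 ≈ 20208.2 m.
Rounding to N decimal places gives at most 0.5 × 10⁻ᴺ degrees of error, i.e. 0.5 × 10⁻ᴺ × 20208.2 m.
Setting 10104.1 × 10⁻ᴺ ≤ 0.59 gives 10ᴺ ≥ 1.713e+04, i.e. N ≥ 4.23.
At 4 places the error can reach 1.01 m, but 5 places keeps it to 0.101 m.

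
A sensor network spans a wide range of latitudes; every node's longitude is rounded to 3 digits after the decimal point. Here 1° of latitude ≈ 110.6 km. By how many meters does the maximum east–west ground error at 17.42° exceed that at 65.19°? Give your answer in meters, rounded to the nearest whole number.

Rounding to 3 decimal places leaves the longitude within ±0.0005° of the true value.
Error at 17.42° = 0.0005° × 110600 × cos 17.42° ≈ 55.3 × 0.9541 = 52.764 m.
Error at 65.19° = 0.0005° × 110600 × cos 65.19° ≈ 55.3 × 0.4196 = 23.204 m.
So the lower-latitude error exceeds the higher by 52.764 − 23.204 = 29.559 m.

30 meters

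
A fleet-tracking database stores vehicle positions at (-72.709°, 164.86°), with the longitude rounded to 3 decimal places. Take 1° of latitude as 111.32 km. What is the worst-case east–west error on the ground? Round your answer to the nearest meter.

Rounding to 3 decimal places leaves the longitude within ±0.0005° of the true value.
Parallels shrink by cos φ, so at 72.709° a degree of longitude is 111320 × 0.2972 ≈ 33087.1 m.
So at most 0.0005° × 33087.1 ≈ 16.5435 m east–west.

17 meters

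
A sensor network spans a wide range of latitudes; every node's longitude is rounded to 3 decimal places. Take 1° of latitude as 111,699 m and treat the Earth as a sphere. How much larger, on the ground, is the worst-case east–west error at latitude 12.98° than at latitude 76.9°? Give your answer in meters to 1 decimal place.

Rounding to 3 decimal places leaves the longitude within ±0.0005° of the true value.
At 12.98°: 0.0005° × 111699 × cos 12.98° = 0.0005 × 111699 × 0.9744 ≈ 54.422 m.
Error at 76.9° = 0.0005° × 111699 × cos 76.9° ≈ 55.849 × 0.2267 = 12.658 m.
Difference: 54.422 − 12.658 = 41.764 m.

41.8 meters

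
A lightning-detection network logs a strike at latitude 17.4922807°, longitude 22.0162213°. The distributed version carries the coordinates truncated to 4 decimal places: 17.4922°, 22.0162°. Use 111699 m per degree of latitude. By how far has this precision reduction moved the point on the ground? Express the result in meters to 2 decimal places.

9.30 meters

Δlat = 17.4922807 − 17.4922 = +0.0000807°; Δlon = 22.0162213 − 22.0162 = +0.0000213°.
N–S: 0.0000807° × 111699 m/° = 9.01411 m.
East–west at this latitude: 0.0000213° × 111699 × cos 17.4922° ≈ 0.0000213 × 106534 = 2.26917 m.
Distance: √(9.01411² + 2.26917²) ≈ 9.29534 m.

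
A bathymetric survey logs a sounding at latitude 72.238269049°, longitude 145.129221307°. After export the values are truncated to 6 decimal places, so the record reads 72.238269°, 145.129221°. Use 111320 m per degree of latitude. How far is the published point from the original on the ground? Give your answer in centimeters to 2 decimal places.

1.18 centimeters

The latitude changed by +0.000000049° and the longitude by +0.000000307°.
N–S: 0.000000049° × 111320 m/° = 0.00545468 m.
E–W at 72.2383°: 0.000000307° × 111320 × cos 72.2383° = 0.000000307 × 111320 × 0.3051 ≈ 0.0104255 m.
Hypotenuse of the two orthogonal shifts: √(0.00545468² + 0.0104255²) = 0.0117662 m.
That is 0.0117662 m = 1.1766 cm.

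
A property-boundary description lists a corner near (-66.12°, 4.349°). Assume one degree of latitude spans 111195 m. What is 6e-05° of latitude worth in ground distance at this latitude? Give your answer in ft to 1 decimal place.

21.9 ft

Along a meridian 6e-05° is 6e-05 × 111195 = 6.6717 m.
In feet: 6.6717 m ÷ 0.3048 ≈ 21.889 ft.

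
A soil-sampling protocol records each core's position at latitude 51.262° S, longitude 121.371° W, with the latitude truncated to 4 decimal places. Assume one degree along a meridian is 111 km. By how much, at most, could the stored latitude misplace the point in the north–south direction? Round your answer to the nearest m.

11 m

Truncating at 4 decimal places can drop up to a full unit in the last place, so the latitude may be off by as much as 0.0001°.
North–south distance: 0.0001° × 111000 m/° = 11.1 m.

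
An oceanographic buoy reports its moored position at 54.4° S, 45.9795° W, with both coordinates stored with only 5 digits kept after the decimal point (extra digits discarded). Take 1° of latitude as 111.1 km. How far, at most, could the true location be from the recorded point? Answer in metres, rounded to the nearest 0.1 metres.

Truncating at 5 decimal places can drop up to a full unit in the last place, so each coordinate may be off by as much as 1e-05°.
N–S: 1e-05° × 111100 m/° = 1.111 m.
East–west component at 54.4°: 1e-05° × 111100 × cos 54.4° ≈ 1e-05 × 64673.9 ≈ 0.646739 m.
Worst case both components are at the extreme and orthogonal: √(1.111² + 0.646739²) ≈ 1.28553 m.

1.3 metres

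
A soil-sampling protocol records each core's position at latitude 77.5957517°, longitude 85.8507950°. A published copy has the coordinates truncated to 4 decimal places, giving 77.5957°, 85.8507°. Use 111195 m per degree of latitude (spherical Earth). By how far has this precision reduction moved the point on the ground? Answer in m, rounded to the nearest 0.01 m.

6.18 m

Δlat = 77.5957517 − 77.5957 = +0.0000517°; Δlon = 85.8507950 − 85.8507 = +0.0000950°.
North–south shift: 0.0000517 × 111195 = 5.74878 m.
East–west at this latitude: 0.0000950° × 111195 × cos 77.5957° ≈ 0.0000950 × 23885.6 = 2.26914 m.
Distance: √(5.74878² + 2.26914²) ≈ 6.18041 m.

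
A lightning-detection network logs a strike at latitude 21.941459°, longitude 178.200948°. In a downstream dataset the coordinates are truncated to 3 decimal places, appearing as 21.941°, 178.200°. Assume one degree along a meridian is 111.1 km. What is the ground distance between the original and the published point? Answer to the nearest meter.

Δlat = 21.941459 − 21.941 = +0.000459°; Δlon = 178.200948 − 178.200 = +0.000948°.
North–south shift: 0.000459 × 111100 = 50.9949 m.
East–west at this latitude: 0.000948° × 111100 × cos 21.941° ≈ 0.000948 × 103053 = 97.6942 m.
Combined displacement = (50.9949² + 97.6942²)^½ ≈ 110.203 m.

110 meters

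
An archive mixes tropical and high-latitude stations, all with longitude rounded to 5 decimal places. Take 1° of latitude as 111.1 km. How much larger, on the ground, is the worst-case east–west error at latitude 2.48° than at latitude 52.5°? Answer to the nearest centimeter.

Rounding to 5 decimal places leaves the longitude within ±5e-06° of the true value.
At 2.48°: 5e-06° × 111100 × cos 2.48° = 5e-06 × 111100 × 0.9991 ≈ 0.55498 m.
Error at 52.5° = 5e-06° × 111100 × cos 52.5° ≈ 0.5555 × 0.6088 = 0.33817 m.
So the lower-latitude error exceeds the higher by 0.55498 − 0.33817 = 0.21681 m.
That is 0.216813 m = 21.681 cm.

22 centimeters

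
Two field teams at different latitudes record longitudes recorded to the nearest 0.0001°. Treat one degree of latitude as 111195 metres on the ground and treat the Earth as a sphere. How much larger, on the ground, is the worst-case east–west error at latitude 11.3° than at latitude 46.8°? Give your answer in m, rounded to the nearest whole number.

2 m

Rounding to 4 decimal places leaves the longitude within ±5e-05° of the true value.
At 11.3°: 5e-05° × 111195 × cos 11.3° = 5e-05 × 111195 × 0.9806 ≈ 5.452 m.
At 46.8°: 5e-05° × 111195 × cos 46.8° = 5e-05 × 111195 × 0.6845 ≈ 3.8059 m.
So the lower-latitude error exceeds the higher by 5.452 − 3.8059 = 1.6461 m.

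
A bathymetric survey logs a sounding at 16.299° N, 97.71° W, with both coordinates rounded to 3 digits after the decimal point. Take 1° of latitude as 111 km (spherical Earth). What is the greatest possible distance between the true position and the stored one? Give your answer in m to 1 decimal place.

Rounding to 3 decimal places leaves each coordinate within ±0.0005° of the true value.
Latitude error → 0.0005 × 111000 = 55.5 m along the meridian.
E–W at 16.299°: 0.0005° × 111000 × cos 16.299° = 0.0005 × 111000 × 0.9598 ≈ 53.2695 m.
Combining orthogonally: (55.5² + 53.2695²)^½ ≈ 76.9278 m.

76.9 m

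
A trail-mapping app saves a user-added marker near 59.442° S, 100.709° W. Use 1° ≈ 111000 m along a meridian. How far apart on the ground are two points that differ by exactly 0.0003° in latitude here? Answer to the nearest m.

33 m

Along a meridian 0.0003° is 0.0003 × 111000 = 33.3 m.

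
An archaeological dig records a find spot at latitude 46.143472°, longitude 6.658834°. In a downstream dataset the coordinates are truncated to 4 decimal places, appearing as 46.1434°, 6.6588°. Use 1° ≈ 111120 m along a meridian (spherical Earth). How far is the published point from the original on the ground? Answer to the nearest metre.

8 metres

The latitude changed by +0.000072° and the longitude by +0.000034°.
North–south shift: 0.000072 × 111120 = 8.00064 m.
East–west at this latitude: 0.000034° × 111120 × cos 46.1434° ≈ 0.000034 × 76990.1 = 2.61766 m.
Distance: √(8.00064² + 2.61766²) ≈ 8.41798 m.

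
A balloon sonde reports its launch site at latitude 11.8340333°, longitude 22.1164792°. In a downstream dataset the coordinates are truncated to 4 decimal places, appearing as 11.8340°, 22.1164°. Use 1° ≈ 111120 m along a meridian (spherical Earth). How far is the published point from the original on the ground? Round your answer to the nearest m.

Δlat = 11.8340333 − 11.8340 = +0.0000333°; Δlon = 22.1164792 − 22.1164 = +0.0000792°.
N–S: 0.0000333° × 111120 m/° = 3.7003 m.
E–W at 11.834°: 0.0000792° × 111120 × cos 11.834° = 0.0000792 × 111120 × 0.9787 ≈ 8.61365 m.
Distance: √(3.7003² + 8.61365²) ≈ 9.37482 m.

9 m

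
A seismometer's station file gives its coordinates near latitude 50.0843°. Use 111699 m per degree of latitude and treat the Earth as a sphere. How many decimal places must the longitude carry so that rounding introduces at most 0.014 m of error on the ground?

7

At 50.0843° one degree of longitude covers 111699 × cos 50.0843° ≈ 111699 × 0.6417 ≈ 71672.8 m.
Rounding to N decimal places gives at most 0.5 × 10⁻ᴺ degrees of error, i.e. 0.5 × 10⁻ᴺ × 71672.8 m.
Setting 35836.4 × 10⁻ᴺ ≤ 0.014 gives 10ᴺ ≥ 2.56e+06, i.e. N ≥ 6.41.
N = 6 would give 0.0358 m (too coarse); N = 7 gives 0.00358 m ≤ 0.014 m.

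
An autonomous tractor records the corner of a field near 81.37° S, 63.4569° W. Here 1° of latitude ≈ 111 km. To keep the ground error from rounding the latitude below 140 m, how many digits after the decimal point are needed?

One degree of latitude covers 111000 m.
N decimal places → at most half a unit in the last place, 0.5 × 10⁻ᴺ° = 111000/2 × 10⁻ᴺ m.
Setting 55500 × 10⁻ᴺ ≤ 140 gives 10ᴺ ≥ 396.4, i.e. N ≥ 2.60.
At 2 places the error can reach 555 m, but 3 places keeps it to 55.5 m.

3 decimal places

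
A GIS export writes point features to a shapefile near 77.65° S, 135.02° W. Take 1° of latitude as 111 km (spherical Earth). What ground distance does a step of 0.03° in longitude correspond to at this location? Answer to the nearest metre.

712 metres

One degree of longitude here spans 111000 × cos 77.65° = 111000 × 0.2139 ≈ 23741 m; 0.03° of that is 712.23 m.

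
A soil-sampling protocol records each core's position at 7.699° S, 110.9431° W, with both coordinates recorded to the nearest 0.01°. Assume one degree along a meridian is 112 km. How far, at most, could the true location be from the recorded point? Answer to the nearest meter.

788 meters

Rounding to 2 decimal places leaves each coordinate within ±0.005° of the true value.
N–S: 0.005° × 112000 m/° = 560 m.
East–west component at 7.699°: 0.005° × 112000 × cos 7.699° ≈ 0.005 × 110990 ≈ 554.952 m.
The two errors are perpendicular, so the maximum displacement is √(560² + 554.952²) ≈ 788.398 m.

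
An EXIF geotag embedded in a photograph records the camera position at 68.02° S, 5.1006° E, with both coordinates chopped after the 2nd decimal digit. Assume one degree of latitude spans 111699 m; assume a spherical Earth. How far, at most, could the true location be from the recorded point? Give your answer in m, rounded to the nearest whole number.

1193 m

Truncating at 2 decimal places can drop up to a full unit in the last place, so each coordinate may be off by as much as 0.01°.
N–S: 0.01° × 111699 m/° = 1116.99 m.
E–W at 68.02°: 0.01° × 111699 × cos 68.02° = 0.01 × 111699 × 0.3743 ≈ 418.07 m.
The two errors are perpendicular, so the maximum displacement is √(1116.99² + 418.07²) ≈ 1192.66 m.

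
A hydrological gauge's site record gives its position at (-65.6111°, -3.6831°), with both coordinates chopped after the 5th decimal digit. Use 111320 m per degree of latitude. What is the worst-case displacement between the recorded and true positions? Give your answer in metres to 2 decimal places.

Truncating at 5 decimal places can drop up to a full unit in the last place, so each coordinate may be off by as much as 1e-05°.
Latitude error → 1e-05 × 111320 = 1.1132 m along the meridian.
Longitude error → 1e-05 × 111320 × cos 65.6111° = 1e-05 × 111320 × 0.4129 ≈ 0.459671 m.
The two errors are perpendicular, so the maximum displacement is √(1.1132² + 0.459671²) ≈ 1.20437 m.

1.20 metres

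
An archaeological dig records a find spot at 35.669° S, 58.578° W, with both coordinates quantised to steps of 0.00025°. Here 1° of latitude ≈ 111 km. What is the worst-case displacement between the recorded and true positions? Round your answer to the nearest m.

With a 0.00025° grid the true value lies within half a step, ±0.00025°/2 = ±0.000125°, of the stored one.
Latitude error → 0.000125 × 111000 = 13.875 m along the meridian.
E–W at 35.669°: 0.000125° × 111000 × cos 35.669° = 0.000125 × 111000 × 0.8124 ≈ 11.272 m.
The two errors are perpendicular, so the maximum displacement is √(13.875² + 11.272²) ≈ 17.8766 m.

18 m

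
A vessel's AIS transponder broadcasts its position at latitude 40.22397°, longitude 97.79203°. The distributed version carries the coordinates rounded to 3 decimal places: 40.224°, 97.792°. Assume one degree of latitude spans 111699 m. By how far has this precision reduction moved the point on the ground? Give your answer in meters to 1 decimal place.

The latitude changed by -0.00003° and the longitude by +0.00003°.
North–south shift: -0.00003 × 111699 = -3.35097 m.
East–west at this latitude: 0.00003° × 111699 × cos 40.224° ≈ 0.00003 × 85285 = 2.55855 m.
Combined displacement = (3.35097² + 2.55855²)^½ ≈ 4.21606 m.

4.2 meters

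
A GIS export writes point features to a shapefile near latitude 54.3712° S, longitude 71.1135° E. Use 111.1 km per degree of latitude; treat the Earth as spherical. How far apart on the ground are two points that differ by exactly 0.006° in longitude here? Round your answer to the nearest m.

388 m

One degree of longitude here spans 111100 × cos 54.3712° = 111100 × 0.5825 ≈ 64719.3 m; 0.006° of that is 388.316 m.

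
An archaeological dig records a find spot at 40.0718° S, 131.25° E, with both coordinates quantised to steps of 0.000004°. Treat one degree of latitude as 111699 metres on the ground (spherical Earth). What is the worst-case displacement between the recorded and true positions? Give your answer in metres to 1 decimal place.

With a 0.000004° grid the true value lies within half a step, ±0.000004°/2 = ±2e-06°, of the stored one.
N–S: 2e-06° × 111699 m/° = 0.223398 m.
East–west component at 40.0718°: 2e-06° × 111699 × cos 40.0718° ≈ 2e-06 × 85476.4 ≈ 0.170953 m.
The two errors are perpendicular, so the maximum displacement is √(0.223398² + 0.170953²) ≈ 0.281303 m.

0.3 metres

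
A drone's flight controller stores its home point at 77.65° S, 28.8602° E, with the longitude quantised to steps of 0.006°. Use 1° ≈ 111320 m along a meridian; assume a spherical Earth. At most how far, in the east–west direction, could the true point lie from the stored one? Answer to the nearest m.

With a 0.006° grid the true value lies within half a step, ±0.006°/2 = ±0.003°, of the stored one.
One degree of longitude at 77.65° is 111320 × cos 77.65° ≈ 111320 × 0.2139 = 23809.4 m.
East–west error: 0.003° × 23809.4 m/° ≈ 71.4283 m.

71 m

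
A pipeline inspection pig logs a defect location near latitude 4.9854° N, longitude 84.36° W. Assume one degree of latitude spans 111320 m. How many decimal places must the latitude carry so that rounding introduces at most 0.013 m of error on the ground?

7 decimal places

One degree of latitude covers 111320 m.
Rounding to N decimal places gives at most 0.5 × 10⁻ᴺ degrees of error, i.e. 0.5 × 10⁻ᴺ × 111320 m.
Setting 55660 × 10⁻ᴺ ≤ 0.013 gives 10ᴺ ≥ 4.282e+06, i.e. N ≥ 6.63.
So 7 decimal places suffice (0.00557 m); 6 would allow up to 0.0557 m.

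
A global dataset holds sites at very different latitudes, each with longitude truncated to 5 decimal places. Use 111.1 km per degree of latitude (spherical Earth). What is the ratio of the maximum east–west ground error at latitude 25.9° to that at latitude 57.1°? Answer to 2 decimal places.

1.66

Truncating at 5 decimal places can drop up to a full unit in the last place, so the longitude may be off by as much as 1e-05°.
Error at 25.9° = 1e-05° × 111100 × cos 25.9° ≈ 1.111 × 0.8996 = 0.99941 m.
Error at 57.1° = 1e-05° × 111100 × cos 57.1° ≈ 1.111 × 0.5432 = 0.60347 m.
Ratio: 0.99941 / 0.60347 = cos 25.9° / cos 57.1° ≈ 1.6561.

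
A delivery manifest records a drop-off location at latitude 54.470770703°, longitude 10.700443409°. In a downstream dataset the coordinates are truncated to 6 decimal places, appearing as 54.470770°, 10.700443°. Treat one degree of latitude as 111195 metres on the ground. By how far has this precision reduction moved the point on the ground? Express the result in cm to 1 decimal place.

8.3 cm

The latitude changed by +0.000000703° and the longitude by +0.000000409°.
North–south shift: 0.000000703 × 111195 = 0.0781701 m.
East–west at this latitude: 0.000000409° × 111195 × cos 54.4708° ≈ 0.000000409 × 64617.4 = 0.0264285 m.
Hypotenuse of the two orthogonal shifts: √(0.0781701² + 0.0264285²) = 0.0825168 m.
That is 0.0825168 m = 8.2517 cm.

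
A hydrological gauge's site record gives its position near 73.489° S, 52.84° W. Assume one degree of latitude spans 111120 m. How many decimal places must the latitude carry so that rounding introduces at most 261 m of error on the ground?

One degree of latitude covers 111120 m.
Rounding to N decimal places gives at most 0.5 × 10⁻ᴺ degrees of error, i.e. 0.5 × 10⁻ᴺ × 111120 m.
Setting 55560 × 10⁻ᴺ ≤ 261 gives 10ᴺ ≥ 212.9, i.e. N ≥ 2.33.
At 2 places the error can reach 556 m, but 3 places keeps it to 55.6 m.

3 decimal places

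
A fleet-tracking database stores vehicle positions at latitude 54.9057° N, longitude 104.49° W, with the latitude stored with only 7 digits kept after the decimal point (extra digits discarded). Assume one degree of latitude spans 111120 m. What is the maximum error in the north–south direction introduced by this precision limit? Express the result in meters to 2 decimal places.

Truncating at 7 decimal places can drop up to a full unit in the last place, so the latitude may be off by as much as 1e-07°.
North–south distance: 1e-07° × 111120 m/° = 0.011112 m.

0.01 meters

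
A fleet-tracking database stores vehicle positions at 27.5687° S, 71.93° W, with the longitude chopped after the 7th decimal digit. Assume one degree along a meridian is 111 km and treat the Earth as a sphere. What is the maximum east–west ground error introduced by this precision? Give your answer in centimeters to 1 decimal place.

1.0 centimeters

Truncating at 7 decimal places can drop up to a full unit in the last place, so the longitude may be off by as much as 1e-07°.
Parallels shrink by cos φ, so at 27.5687° a degree of longitude is 111000 × 0.8865 ≈ 98396.7 m.
So at most 1e-07° × 98396.7 ≈ 0.00983967 m east–west.
That is 0.00983967 m = 0.98397 cm.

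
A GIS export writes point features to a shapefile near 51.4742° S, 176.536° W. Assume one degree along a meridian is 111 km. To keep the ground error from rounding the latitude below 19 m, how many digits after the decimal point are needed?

4 decimal places

One degree of latitude covers 111000 m.
With N decimal places the half-ulp bound is 0.5·10⁻ᴺ°, or 0.5·10⁻ᴺ × 111000 m on the ground.
Setting 55500 × 10⁻ᴺ ≤ 19 gives 10ᴺ ≥ 2921, i.e. N ≥ 3.47.
So 4 decimal places suffice (5.55 m); 3 would allow up to 55.5 m.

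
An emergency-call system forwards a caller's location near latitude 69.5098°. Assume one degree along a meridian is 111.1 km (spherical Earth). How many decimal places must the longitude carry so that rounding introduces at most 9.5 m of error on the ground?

4 decimal places

At 69.5098° one degree of longitude covers 111100 × cos 69.5098° ≈ 111100 × 0.3500 ≈ 38890.2 m.
Rounding to N decimal places gives at most 0.5 × 10⁻ᴺ degrees of error, i.e. 0.5 × 10⁻ᴺ × 38890.2 m.
Need 0.5 × 38890.2 × 10⁻ᴺ ≤ 9.5 → 10⁻ᴺ ≤ 4.886e-04, so N ≥ 3.31.
N = 3 would give 19.4 m (too coarse); N = 4 gives 1.94 m ≤ 9.5 m.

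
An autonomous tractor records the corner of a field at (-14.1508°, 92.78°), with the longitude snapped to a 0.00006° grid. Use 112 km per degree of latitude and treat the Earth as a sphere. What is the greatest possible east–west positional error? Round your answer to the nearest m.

With a 0.00006° grid the true value lies within half a step, ±0.00006°/2 = ±3e-05°, of the stored one.
At latitude 14.1508° a degree of longitude spans 112000 m × cos 14.1508° = 112000 × 0.9697 ≈ 108601 m.
So at most 3e-05° × 108601 ≈ 3.25804 m east–west.

3 m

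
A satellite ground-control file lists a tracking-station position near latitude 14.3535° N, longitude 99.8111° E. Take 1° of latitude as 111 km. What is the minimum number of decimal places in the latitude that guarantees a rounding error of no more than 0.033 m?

One degree of latitude covers 111000 m.
N decimal places → at most half a unit in the last place, 0.5 × 10⁻ᴺ° = 111000/2 × 10⁻ᴺ m.
Setting 55500 × 10⁻ᴺ ≤ 0.033 gives 10ᴺ ≥ 1.682e+06, i.e. N ≥ 6.23.
At 6 places the error can reach 0.0555 m, but 7 places keeps it to 0.00555 m.

7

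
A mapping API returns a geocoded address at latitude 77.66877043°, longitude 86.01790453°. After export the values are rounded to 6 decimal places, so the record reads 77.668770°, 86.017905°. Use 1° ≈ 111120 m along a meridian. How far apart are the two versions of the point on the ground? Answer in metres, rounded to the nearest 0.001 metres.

Δlat = 77.66877043 − 77.668770 = +0.00000043°; Δlon = 86.01790453 − 86.017905 = -0.00000047°.
North–south shift: 0.00000043 × 111120 = 0.0477816 m.
East–west at this latitude: -0.00000047° × 111120 × cos 77.6688° ≈ -0.00000047 × 23731.1 = -0.0111536 m.
Distance: √(0.0477816² + 0.0111536²) ≈ 0.0490661 m.

0.049 metres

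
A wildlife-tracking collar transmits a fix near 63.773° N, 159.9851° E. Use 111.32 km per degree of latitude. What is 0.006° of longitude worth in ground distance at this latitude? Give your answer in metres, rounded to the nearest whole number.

295 metres

At 63.773° a degree of longitude is 111320 × cos 63.773° ≈ 49195.5 m, so 0.006° corresponds to 295.173 m.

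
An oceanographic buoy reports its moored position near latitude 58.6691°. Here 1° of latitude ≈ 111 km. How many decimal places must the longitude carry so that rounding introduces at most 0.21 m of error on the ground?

6

At 58.6691° one degree of longitude covers 111000 × cos 58.6691° ≈ 111000 × 0.5200 ≈ 57717.8 m.
Rounding to N decimal places gives at most 0.5 × 10⁻ᴺ degrees of error, i.e. 0.5 × 10⁻ᴺ × 57717.8 m.
Need 0.5 × 57717.8 × 10⁻ᴺ ≤ 0.21 → 10⁻ᴺ ≤ 7.277e-06, so N ≥ 5.14.
N = 5 would give 0.289 m (too coarse); N = 6 gives 0.0289 m ≤ 0.21 m.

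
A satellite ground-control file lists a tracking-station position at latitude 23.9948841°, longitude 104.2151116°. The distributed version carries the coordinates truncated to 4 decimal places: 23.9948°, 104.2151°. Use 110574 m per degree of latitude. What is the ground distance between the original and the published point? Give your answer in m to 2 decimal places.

9.37 m

The latitude changed by +0.0000841° and the longitude by +0.0000116°.
N–S: 0.0000841° × 110574 m/° = 9.29927 m.
E–W at 23.9948°: 0.0000116° × 110574 × cos 23.9948° = 0.0000116 × 110574 × 0.9136 ≈ 1.17181 m.
Distance: √(9.29927² + 1.17181²) ≈ 9.37281 m.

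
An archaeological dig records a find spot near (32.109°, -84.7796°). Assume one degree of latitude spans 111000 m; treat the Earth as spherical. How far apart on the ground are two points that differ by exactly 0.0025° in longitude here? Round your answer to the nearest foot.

771 feet

At 32.109° a degree of longitude is 111000 × cos 32.109° ≈ 94021.3 m, so 0.0025° corresponds to 235.053 m.
In feet: 235.053 m ÷ 0.3048 ≈ 771.17 ft.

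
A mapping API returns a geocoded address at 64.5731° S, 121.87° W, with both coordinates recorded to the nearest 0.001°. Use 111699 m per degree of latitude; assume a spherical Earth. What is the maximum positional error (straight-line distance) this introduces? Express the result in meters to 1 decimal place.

60.8 meters

Rounding to 3 decimal places leaves each coordinate within ±0.0005° of the true value.
North–south component: 0.0005° × 111699 = 55.8495 m.
Longitude error → 0.0005 × 111699 × cos 64.5731° = 0.0005 × 111699 × 0.4294 ≈ 23.9795 m.
Worst case both components are at the extreme and orthogonal: √(55.8495² + 23.9795²) ≈ 60.7798 m.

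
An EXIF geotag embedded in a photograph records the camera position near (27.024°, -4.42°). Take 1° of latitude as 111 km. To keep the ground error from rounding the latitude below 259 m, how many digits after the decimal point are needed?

3 decimal places

One degree of latitude covers 111000 m.
N decimal places → at most half a unit in the last place, 0.5 × 10⁻ᴺ° = 111000/2 × 10⁻ᴺ m.
Need 0.5 × 111000 × 10⁻ᴺ ≤ 259 → 10⁻ᴺ ≤ 4.667e-03, so N ≥ 2.33.
At 2 places the error can reach 555 m, but 3 places keeps it to 55.5 m.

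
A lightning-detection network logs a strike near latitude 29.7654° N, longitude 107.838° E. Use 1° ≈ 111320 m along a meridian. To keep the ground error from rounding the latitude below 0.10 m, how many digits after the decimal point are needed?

6

One degree of latitude covers 111320 m.
Rounding to N decimal places gives at most 0.5 × 10⁻ᴺ degrees of error, i.e. 0.5 × 10⁻ᴺ × 111320 m.
Setting 55660 × 10⁻ᴺ ≤ 0.10 gives 10ᴺ ≥ 5.566e+05, i.e. N ≥ 5.75.
At 5 places the error can reach 0.557 m, but 6 places keeps it to 0.0557 m.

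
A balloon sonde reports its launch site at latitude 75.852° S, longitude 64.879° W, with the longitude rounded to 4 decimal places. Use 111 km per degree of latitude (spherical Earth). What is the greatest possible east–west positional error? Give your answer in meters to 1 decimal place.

1.4 meters

Rounding to 4 decimal places leaves the longitude within ±5e-05° of the true value.
Parallels shrink by cos φ, so at 75.852° a degree of longitude is 111000 × 0.2444 ≈ 27131.4 m.
East–west error: 5e-05° × 27131.4 m/° ≈ 1.35657 m.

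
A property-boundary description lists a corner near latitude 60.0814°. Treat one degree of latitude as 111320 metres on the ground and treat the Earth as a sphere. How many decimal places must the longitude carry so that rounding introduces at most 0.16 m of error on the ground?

At 60.0814° one degree of longitude covers 111320 × cos 60.0814° ≈ 111320 × 0.4988 ≈ 55523 m.
N decimal places → at most half a unit in the last place, 0.5 × 10⁻ᴺ° = 55523/2 × 10⁻ᴺ m.
Need 0.5 × 55523 × 10⁻ᴺ ≤ 0.16 → 10⁻ᴺ ≤ 5.763e-06, so N ≥ 5.24.
So 6 decimal places suffice (0.0278 m); 5 would allow up to 0.278 m.

6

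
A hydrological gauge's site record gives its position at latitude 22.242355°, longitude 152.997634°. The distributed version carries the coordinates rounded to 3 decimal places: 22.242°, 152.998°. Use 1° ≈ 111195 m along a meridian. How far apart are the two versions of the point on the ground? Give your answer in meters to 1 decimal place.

54.6 meters

The latitude changed by +0.000355° and the longitude by -0.000366°.
N–S: 0.000355° × 111195 m/° = 39.4742 m.
E–W at 22.242°: -0.000366° × 111195 × cos 22.242° = -0.000366 × 111195 × 0.9256 ≈ -37.6692 m.
Distance: √(39.4742² + 37.6692²) ≈ 54.5636 m.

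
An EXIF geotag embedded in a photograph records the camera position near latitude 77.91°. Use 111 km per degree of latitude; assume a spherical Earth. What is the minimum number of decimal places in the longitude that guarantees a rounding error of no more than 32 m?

At 77.91° one degree of longitude covers 111000 × cos 77.91° ≈ 111000 × 0.2094 ≈ 23248.7 m.
With N decimal places the half-ulp bound is 0.5·10⁻ᴺ°, or 0.5·10⁻ᴺ × 23248.7 m on the ground.
Setting 11624.4 × 10⁻ᴺ ≤ 32 gives 10ᴺ ≥ 363.3, i.e. N ≥ 2.56.
At 2 places the error can reach 116 m, but 3 places keeps it to 11.6 m.

3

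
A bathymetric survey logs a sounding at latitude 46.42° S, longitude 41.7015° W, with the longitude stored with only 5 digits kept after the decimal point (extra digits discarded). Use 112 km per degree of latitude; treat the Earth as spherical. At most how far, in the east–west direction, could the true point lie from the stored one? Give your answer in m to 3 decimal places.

0.772 m

Truncating at 5 decimal places can drop up to a full unit in the last place, so the longitude may be off by as much as 1e-05°.
At latitude 46.42° a degree of longitude spans 112000 m × cos 46.42° = 112000 × 0.6894 ≈ 77209.1 m.
Maximum E–W displacement: 1e-05 × 77209.1 = 0.772091 m.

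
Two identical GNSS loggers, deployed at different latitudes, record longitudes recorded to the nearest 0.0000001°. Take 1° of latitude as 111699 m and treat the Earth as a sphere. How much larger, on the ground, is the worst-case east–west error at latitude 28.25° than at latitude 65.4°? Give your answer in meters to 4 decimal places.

Rounding to 7 decimal places leaves the longitude within ±5e-08° of the true value.
Error at 28.25° = 5e-08° × 111699 × cos 28.25° ≈ 0.0055849 × 0.8809 = 0.0049197 m.
Error at 65.4° = 5e-08° × 111699 × cos 65.4° ≈ 0.0055849 × 0.4163 = 0.0023249 m.
So the lower-latitude error exceeds the higher by 0.0049197 − 0.0023249 = 0.0025948 m.

0.0026 meters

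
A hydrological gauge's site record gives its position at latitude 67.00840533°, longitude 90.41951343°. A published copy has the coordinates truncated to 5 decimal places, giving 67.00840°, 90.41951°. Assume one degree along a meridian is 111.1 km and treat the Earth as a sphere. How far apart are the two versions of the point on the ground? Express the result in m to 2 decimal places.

Δlat = 67.00840533 − 67.00840 = +0.00000533°; Δlon = 90.41951343 − 90.41951 = +0.00000343°.
N–S: 0.00000533° × 111100 m/° = 0.592163 m.
E–W at 67.0084°: 0.00000343° × 111100 × cos 67.0084° = 0.00000343 × 111100 × 0.3906 ≈ 0.148846 m.
Combined displacement = (0.592163² + 0.148846²)^½ ≈ 0.610583 m.

0.61 m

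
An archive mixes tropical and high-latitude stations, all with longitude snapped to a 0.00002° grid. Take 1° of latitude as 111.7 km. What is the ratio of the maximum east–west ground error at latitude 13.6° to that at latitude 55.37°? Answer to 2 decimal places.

With a 0.00002° grid the true value lies within half a step, ±0.00002°/2 = ±1e-05°, of the stored one.
At 13.6°: 1e-05° × 111700 × cos 13.6° = 1e-05 × 111700 × 0.9720 ≈ 1.0857 m.
Error at 55.37° = 1e-05° × 111700 × cos 55.37° ≈ 1.117 × 0.5683 = 0.63476 m.
Ratio: 1.0857 / 0.63476 = cos 13.6° / cos 55.37° ≈ 1.7104.

1.71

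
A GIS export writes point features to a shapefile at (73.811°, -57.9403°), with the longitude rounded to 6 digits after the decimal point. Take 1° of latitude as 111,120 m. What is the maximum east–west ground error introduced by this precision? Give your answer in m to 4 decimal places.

0.0155 m

Rounding to 6 decimal places leaves the longitude within ±5e-07° of the true value.
One degree of longitude at 73.811° is 111120 × cos 73.811° ≈ 111120 × 0.2788 = 30981 m.
Maximum E–W displacement: 5e-07 × 30981 = 0.0154905 m.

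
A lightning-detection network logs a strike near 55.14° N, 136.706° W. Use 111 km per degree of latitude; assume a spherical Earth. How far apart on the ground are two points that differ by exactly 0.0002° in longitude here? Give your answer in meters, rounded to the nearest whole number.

13 meters

One degree of longitude here spans 111000 × cos 55.14° = 111000 × 0.5716 ≈ 63444.6 m; 0.0002° of that is 12.6889 m.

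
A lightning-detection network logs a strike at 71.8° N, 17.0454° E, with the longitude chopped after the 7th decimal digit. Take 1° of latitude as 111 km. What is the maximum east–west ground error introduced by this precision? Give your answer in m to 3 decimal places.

Truncating at 7 decimal places can drop up to a full unit in the last place, so the longitude may be off by as much as 1e-07°.
At latitude 71.8° a degree of longitude spans 111000 m × cos 71.8° = 111000 × 0.3123 ≈ 34669.2 m.
East–west error: 1e-07° × 34669.2 m/° ≈ 0.00346692 m.

0.003 m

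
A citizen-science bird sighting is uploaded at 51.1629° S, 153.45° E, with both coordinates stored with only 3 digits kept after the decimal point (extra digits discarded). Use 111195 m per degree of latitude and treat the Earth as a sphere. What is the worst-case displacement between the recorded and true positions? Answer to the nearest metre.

Truncating at 3 decimal places can drop up to a full unit in the last place, so each coordinate may be off by as much as 0.001°.
North–south component: 0.001° × 111195 = 111.195 m.
E–W at 51.1629°: 0.001° × 111195 × cos 51.1629° = 0.001 × 111195 × 0.6271 ≈ 69.7313 m.
The two errors are perpendicular, so the maximum displacement is √(111.195² + 69.7313²) ≈ 131.251 m.

131 metres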